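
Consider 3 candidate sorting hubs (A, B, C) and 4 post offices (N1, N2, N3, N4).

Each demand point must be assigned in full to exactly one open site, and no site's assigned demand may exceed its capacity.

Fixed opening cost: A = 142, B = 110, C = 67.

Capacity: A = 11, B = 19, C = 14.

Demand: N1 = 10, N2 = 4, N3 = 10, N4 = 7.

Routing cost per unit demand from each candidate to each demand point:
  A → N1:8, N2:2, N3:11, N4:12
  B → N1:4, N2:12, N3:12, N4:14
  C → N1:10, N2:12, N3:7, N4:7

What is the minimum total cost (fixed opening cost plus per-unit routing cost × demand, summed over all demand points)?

Open {B, C}; cheapest assignment that respects the capacities:
  B (cap 19, load 17): N1, N4 — cost 10×4 + 7×14 = 138
  C (cap 14, load 14): N2, N3 — cost 4×12 + 10×7 = 118
  Shipping 256, fixed 177 → total 433.
  Any other capacity-feasible assignment to {B, C} ships for at least 256.
Compare {A, B, C}: its best feasible assignment gives total 521.
Every other set of open sites that can feasibly serve all demand totals ≥ 521 even under its best assignment. Minimum: 433.

433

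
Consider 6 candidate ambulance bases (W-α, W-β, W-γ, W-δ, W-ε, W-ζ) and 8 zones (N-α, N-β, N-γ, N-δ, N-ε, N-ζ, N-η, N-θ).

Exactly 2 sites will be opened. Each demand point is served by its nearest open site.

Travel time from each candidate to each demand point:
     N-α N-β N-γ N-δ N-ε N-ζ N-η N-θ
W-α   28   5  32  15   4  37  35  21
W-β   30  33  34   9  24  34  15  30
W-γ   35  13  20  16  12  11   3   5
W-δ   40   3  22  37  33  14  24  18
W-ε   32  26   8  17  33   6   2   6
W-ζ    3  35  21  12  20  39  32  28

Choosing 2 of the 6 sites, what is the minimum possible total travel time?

Open {W-α, W-ε}.
  N-α→W-α 28, N-β→W-α 5, N-γ→W-ε 8, N-δ→W-α 15, N-ε→W-α 4, N-ζ→W-ε 6, N-η→W-ε 2, N-θ→W-ε 6  ⇒ total 74.
Compare {W-γ, W-ζ}: total 79.
Compare {W-ε, W-ζ}: total 83.
No size-2 selection does better; minimum is 74.

74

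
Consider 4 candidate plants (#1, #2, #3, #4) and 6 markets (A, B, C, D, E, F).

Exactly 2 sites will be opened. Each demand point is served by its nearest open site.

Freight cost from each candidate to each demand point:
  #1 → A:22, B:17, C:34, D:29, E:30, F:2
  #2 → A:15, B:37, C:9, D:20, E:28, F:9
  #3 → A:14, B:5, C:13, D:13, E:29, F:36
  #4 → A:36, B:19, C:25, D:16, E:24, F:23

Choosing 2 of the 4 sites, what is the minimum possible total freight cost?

Open {#1, #3}.
  A→#3 14, B→#3 5, C→#3 13, D→#3 13, E→#3 29, F→#1 2  ⇒ total 76.
Compare {#2, #3}: total 78.
Compare {#1, #2}: total 91.
No size-2 selection does better; minimum is 76.

76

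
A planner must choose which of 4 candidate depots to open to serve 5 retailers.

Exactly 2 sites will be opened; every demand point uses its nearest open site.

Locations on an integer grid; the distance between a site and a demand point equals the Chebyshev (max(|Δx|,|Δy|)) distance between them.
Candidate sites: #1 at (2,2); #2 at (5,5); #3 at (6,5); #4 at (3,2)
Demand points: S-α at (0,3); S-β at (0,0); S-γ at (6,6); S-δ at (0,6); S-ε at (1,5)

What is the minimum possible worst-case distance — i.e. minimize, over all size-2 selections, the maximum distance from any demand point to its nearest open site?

4

Open {#1, #2}.
  Farthest demand point is S-δ at distance 4 (to #1); all others are ≤ 4.
With {#1, #3} the worst case is 4.
With {#1, #4} the worst case is 4.
No size-2 selection achieves below 4.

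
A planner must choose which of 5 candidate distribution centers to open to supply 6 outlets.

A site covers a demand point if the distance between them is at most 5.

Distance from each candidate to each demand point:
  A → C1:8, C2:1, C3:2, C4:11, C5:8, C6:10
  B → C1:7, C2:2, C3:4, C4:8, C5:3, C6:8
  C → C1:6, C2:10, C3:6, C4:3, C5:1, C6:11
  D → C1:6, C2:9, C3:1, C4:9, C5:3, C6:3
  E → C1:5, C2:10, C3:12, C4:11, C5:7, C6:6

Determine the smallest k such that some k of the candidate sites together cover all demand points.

4

Coverage sets (demand points within 5 of each site):
  A: {C2, C3}
  B: {C2, C3, C5}
  C: {C4, C5}
  D: {C3, C5, C6}
  E: {C1}
No 3 sites suffice: every size-3 union leaves at least one demand point uncovered.
But {A, C, D, E} covers everything, so the minimum is 4.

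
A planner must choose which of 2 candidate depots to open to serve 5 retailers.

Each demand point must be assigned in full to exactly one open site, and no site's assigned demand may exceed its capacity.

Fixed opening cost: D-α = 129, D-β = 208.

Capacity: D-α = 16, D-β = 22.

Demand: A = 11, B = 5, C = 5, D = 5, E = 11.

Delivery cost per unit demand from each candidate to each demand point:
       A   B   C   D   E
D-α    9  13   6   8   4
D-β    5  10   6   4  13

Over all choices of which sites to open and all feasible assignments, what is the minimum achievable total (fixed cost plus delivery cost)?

Open {D-α, D-β}; cheapest assignment that respects the capacities:
  D-α (cap 16, load 16): C, E — cost 5×6 + 11×4 = 74
  D-β (cap 22, load 21): A, B, D — cost 11×5 + 5×10 + 5×4 = 125
  Shipping 199, fixed 337 → total 536.
  Any other capacity-feasible assignment to {D-α, D-β} ships for at least 199.
Total demand is 37 and no other set of sites has combined capacity ≥ 37, so {D-α, D-β} is the only feasible choice of open sites. Minimum: 536.

536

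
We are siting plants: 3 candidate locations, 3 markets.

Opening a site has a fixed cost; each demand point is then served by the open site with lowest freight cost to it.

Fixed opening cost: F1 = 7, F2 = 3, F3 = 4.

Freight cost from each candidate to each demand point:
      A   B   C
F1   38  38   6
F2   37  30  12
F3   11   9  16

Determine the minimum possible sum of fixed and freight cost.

Open {F1, F3}: assign each demand point to its cheapest open site.
  A→F3 11, B→F3 9, C→F1 6
  freight cost 26, fixed 11 → total 37.
Compare {F2, F3}: freight cost 32 + fixed 7 = 39.
Compare {F3}: freight cost 36 + fixed 4 = 40.
Compare {F1, F2, F3}: freight cost 26 + fixed 14 = 40.
All other subsets cost ≥ 39. Minimum total cost: 37.

37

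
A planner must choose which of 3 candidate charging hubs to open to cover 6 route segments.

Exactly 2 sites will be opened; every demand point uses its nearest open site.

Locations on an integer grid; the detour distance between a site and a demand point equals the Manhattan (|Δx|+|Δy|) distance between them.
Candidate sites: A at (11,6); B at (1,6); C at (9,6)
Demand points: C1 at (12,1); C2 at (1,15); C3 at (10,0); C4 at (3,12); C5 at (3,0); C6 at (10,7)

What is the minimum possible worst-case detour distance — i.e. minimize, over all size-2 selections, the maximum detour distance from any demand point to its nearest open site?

9

Open {A, B}.
  Farthest demand point is C2 at detour distance 9 (to B); all others are ≤ 9.
With {B, C} the worst case is 9.
With {A, C} the worst case is 17.
No size-2 selection achieves below 9.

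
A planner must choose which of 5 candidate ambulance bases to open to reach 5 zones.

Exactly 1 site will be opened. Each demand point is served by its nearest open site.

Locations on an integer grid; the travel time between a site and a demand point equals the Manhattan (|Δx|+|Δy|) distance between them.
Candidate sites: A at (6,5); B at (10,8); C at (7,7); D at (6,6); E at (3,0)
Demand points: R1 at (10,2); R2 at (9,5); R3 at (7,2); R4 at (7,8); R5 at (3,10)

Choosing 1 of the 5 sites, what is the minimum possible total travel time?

25

Open {C}.
  R1→C 8, R2→C 4, R3→C 5, R4→C 1, R5→C 7  ⇒ total 25.
Compare {A}: total 26.
Compare {D}: total 27.
No size-1 selection does better; minimum is 25.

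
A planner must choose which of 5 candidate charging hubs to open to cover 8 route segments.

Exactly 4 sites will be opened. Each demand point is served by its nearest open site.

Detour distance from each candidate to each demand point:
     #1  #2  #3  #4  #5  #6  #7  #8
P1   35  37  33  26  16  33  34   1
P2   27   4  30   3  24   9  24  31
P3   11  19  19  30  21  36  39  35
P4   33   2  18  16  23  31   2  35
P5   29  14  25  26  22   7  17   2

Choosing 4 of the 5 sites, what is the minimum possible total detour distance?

Open {P1, P2, P3, P4}.
  #1→P3 11, #2→P4 2, #3→P4 18, #4→P2 3, #5→P1 16, #6→P2 9, #7→P4 2, #8→P1 1  ⇒ total 62.
Compare {P2, P3, P4, P5}: total 66.
Compare {P1, P3, P4, P5}: total 73.
No size-4 selection does better; minimum is 62.

62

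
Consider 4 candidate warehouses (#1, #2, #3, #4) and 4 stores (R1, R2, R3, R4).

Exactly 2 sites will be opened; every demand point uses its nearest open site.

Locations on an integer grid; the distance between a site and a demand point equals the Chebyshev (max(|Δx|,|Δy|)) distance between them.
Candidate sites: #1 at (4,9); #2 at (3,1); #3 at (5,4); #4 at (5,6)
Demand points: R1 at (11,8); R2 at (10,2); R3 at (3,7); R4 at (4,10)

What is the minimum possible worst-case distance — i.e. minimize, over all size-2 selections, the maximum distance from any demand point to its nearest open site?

Open {#1, #3}.
  Farthest demand point is R1 at distance 6 (to #3); all others are ≤ 6.
With {#1, #4} the worst case is 6.
With {#2, #3} the worst case is 6.
No size-2 selection achieves below 6.

6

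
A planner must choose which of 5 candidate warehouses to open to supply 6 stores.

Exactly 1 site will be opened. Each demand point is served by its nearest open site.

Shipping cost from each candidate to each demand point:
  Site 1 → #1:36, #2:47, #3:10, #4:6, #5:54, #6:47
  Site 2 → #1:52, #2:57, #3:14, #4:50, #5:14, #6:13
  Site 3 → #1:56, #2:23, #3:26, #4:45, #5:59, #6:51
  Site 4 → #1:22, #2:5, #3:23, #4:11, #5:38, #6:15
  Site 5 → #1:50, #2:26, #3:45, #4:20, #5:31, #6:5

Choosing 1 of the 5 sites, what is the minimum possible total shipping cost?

Open {Site 4}.
  #1→Site 4 22, #2→Site 4 5, #3→Site 4 23, #4→Site 4 11, #5→Site 4 38, #6→Site 4 15  ⇒ total 114.
Compare {Site 5}: total 177.
Compare {Site 1}: total 200.
No size-1 selection does better; minimum is 114.

114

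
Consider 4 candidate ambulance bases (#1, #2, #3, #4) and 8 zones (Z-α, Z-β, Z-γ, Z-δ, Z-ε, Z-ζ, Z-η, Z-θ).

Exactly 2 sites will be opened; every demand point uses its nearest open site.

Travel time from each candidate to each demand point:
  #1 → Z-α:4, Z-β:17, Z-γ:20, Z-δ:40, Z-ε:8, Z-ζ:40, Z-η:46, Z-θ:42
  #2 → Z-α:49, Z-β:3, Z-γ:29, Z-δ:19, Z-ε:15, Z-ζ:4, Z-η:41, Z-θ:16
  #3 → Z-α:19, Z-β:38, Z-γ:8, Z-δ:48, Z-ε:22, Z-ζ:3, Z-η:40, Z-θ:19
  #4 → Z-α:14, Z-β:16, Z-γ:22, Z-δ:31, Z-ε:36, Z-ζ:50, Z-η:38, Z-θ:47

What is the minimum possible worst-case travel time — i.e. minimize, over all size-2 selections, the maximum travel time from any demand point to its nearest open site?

38

Open {#2, #4}.
  Farthest demand point is Z-η at travel time 38 (to #4); all others are ≤ 38.
With {#3, #4} the worst case is 38.
With {#1, #3} the worst case is 40.
No size-2 selection achieves below 38.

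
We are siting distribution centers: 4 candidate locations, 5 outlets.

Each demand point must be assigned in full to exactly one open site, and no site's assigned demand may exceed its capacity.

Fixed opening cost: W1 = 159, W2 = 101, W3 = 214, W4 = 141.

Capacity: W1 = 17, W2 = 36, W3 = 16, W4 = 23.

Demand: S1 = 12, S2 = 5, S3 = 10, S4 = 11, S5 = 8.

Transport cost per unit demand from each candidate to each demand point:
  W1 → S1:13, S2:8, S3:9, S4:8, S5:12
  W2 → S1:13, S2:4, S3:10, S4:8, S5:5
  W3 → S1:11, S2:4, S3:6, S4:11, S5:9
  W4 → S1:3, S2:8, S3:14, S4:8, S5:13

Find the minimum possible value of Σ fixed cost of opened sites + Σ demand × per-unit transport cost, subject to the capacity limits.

Open {W2, W4}; cheapest assignment that respects the capacities:
  W2 (cap 36, load 34): S2, S3, S4, S5 — cost 5×4 + 10×10 + 11×8 + 8×5 = 248
  W4 (cap 23, load 12): S1 — cost 12×3 = 36
  Shipping 284, fixed 242 → total 526.
  Any other capacity-feasible assignment to {W2, W4} ships for at least 284.
Compare {W1, W2}: its best feasible assignment gives total 654.
Compare {W1, W2, W4}: its best feasible assignment gives total 675.
Every other set of open sites that can feasibly serve all demand totals ≥ 654 even under its best assignment. Minimum: 526.

526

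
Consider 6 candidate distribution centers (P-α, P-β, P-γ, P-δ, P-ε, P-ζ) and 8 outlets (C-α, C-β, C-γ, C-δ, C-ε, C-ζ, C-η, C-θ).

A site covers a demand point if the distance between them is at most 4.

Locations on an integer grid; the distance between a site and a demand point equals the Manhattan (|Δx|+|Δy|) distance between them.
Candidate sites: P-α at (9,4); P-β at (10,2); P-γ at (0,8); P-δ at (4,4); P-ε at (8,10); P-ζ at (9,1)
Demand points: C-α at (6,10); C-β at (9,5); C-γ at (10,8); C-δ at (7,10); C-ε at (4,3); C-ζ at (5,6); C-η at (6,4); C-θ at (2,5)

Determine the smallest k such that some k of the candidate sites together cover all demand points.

3

Coverage sets (demand points within 4 of each site):
  P-α: {C-β, C-η}
  P-β: {C-β}
  P-γ: {}
  P-δ: {C-ε, C-ζ, C-η, C-θ}
  P-ε: {C-α, C-γ, C-δ}
  P-ζ: {C-β}
No 2 sites suffice: every size-2 union leaves at least one demand point uncovered.
But {P-α, P-δ, P-ε} covers everything, so the minimum is 3.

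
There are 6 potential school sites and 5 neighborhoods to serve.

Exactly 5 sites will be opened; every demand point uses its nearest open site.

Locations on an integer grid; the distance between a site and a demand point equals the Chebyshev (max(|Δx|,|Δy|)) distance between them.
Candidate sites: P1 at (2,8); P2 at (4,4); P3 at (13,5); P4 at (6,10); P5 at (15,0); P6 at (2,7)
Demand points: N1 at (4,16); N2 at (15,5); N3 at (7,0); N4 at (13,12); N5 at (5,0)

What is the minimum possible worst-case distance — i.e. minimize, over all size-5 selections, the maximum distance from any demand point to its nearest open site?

7

Open {P1, P2, P3, P4, P5}.
  Farthest demand point is N4 at distance 7 (to P3); all others are ≤ 7.
With {P1, P2, P3, P4, P6} the worst case is 7.
With {P1, P2, P4, P5, P6} the worst case is 7.
No size-5 selection achieves below 7.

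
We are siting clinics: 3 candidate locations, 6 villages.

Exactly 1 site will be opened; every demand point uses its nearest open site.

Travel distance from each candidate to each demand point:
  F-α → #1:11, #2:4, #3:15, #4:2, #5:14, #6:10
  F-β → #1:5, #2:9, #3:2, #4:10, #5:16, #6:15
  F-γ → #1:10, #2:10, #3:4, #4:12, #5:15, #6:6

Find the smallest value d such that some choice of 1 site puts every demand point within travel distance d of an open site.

Open {F-α}.
  Farthest demand point is #3 at travel distance 15 (to F-α); all others are ≤ 15.
With {F-γ} the worst case is 15.
With {F-β} the worst case is 16.
No size-1 selection achieves below 15.

15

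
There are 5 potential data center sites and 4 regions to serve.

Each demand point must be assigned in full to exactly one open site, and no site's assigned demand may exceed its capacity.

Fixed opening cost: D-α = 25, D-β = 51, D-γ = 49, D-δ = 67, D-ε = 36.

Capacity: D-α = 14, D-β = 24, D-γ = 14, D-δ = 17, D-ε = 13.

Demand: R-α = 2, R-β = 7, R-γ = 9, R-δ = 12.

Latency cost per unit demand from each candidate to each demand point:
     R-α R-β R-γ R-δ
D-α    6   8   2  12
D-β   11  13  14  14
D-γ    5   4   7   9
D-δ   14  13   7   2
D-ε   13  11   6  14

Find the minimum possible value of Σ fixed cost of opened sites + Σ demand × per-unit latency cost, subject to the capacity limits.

Open {D-α, D-γ, D-δ}; cheapest assignment that respects the capacities:
  D-α (cap 14, load 9): R-γ — cost 9×2 = 18
  D-γ (cap 14, load 9): R-α, R-β — cost 2×5 + 7×4 = 38
  D-δ (cap 17, load 12): R-δ — cost 12×2 = 24
  Shipping 80, fixed 141 → total 221.
  Any other capacity-feasible assignment to {D-α, D-γ, D-δ} ships for at least 80.
Compare {D-α, D-γ, D-δ, D-ε}: its best feasible assignment gives total 257.
Compare {D-α, D-δ, D-ε}: its best feasible assignment gives total 259.
Every other set of open sites that can feasibly serve all demand totals ≥ 257 even under its best assignment. Minimum: 221.

221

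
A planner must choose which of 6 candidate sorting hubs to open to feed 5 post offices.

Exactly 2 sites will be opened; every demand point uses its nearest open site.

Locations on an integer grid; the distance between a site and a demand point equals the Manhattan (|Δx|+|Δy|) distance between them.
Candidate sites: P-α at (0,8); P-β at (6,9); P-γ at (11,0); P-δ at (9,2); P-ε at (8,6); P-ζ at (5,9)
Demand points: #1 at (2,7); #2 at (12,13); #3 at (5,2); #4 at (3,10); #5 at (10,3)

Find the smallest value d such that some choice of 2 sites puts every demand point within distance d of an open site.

Open {P-α, P-β}.
  Farthest demand point is #2 at distance 10 (to P-β); all others are ≤ 10.
With {P-β, P-γ} the worst case is 10.
With {P-β, P-δ} the worst case is 10.
No size-2 selection achieves below 10.

10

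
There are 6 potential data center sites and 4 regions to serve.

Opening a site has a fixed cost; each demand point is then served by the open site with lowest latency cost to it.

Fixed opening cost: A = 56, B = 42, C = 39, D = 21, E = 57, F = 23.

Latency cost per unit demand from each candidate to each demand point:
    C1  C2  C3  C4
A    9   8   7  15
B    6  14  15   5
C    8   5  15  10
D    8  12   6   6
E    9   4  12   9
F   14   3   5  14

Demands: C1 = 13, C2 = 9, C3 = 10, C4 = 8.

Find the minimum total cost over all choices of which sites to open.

Open {B, F}: assign each demand point to its cheapest open site.
  C1→B 13×6=78, C2→F 9×3=27, C3→F 10×5=50, C4→B 8×5=40
  latency cost 195, fixed 65 → total 260.
Compare {D, F}: latency cost 229 + fixed 44 = 273.
Compare {B, D, F}: latency cost 195 + fixed 86 = 281.
Compare {B, C, F}: latency cost 195 + fixed 104 = 299.
All other subsets cost ≥ 273. Minimum total cost: 260.

260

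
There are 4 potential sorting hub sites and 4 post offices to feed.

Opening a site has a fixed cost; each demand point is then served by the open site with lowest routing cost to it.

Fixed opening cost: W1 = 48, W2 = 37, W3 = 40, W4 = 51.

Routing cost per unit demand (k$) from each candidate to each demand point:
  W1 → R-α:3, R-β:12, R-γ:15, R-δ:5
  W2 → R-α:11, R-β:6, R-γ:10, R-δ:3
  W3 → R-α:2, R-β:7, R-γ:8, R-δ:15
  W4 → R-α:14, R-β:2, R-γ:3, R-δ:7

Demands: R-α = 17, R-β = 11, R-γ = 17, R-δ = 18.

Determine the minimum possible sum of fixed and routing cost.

Open {W2, W3, W4}: assign each demand point to its cheapest open site.
  R-α→W3 17×2=34, R-β→W4 11×2=22, R-γ→W4 17×3=51, R-δ→W2 18×3=54
  routing cost 161, fixed 128 → total 289.
Compare {W1, W4}: routing cost 214 + fixed 99 = 313.
Compare {W1, W2, W4}: routing cost 178 + fixed 136 = 314.
Compare {W3, W4}: routing cost 233 + fixed 91 = 324.
All other subsets cost ≥ 313. Minimum total cost: 289.

289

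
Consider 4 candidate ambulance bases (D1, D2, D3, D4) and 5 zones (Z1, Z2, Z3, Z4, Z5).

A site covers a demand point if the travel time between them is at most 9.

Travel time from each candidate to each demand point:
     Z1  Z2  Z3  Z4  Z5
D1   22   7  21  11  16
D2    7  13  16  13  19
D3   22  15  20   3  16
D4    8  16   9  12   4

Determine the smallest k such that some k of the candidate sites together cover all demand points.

3

Coverage sets (demand points within 9 of each site):
  D1: {Z2}
  D2: {Z1}
  D3: {Z4}
  D4: {Z1, Z3, Z5}
No 2 sites suffice: every size-2 union leaves at least one demand point uncovered.
But {D1, D3, D4} covers everything, so the minimum is 3.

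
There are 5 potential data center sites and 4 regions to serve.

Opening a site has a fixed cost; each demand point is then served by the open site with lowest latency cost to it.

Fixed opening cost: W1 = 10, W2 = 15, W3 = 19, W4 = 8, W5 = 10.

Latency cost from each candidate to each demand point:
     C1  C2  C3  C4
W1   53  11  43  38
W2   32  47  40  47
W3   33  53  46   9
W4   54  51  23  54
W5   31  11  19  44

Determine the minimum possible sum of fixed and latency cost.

Open {W3, W5}: assign each demand point to its cheapest open site.
  C1→W5 31, C2→W5 11, C3→W5 19, C4→W3 9
  latency cost 70, fixed 29 → total 99.
Compare {W3, W4, W5}: latency cost 70 + fixed 37 = 107.
Compare {W1, W3, W5}: latency cost 70 + fixed 39 = 109.
Compare {W1, W3, W4}: latency cost 76 + fixed 37 = 113.
All other subsets cost ≥ 107. Minimum total cost: 99.

99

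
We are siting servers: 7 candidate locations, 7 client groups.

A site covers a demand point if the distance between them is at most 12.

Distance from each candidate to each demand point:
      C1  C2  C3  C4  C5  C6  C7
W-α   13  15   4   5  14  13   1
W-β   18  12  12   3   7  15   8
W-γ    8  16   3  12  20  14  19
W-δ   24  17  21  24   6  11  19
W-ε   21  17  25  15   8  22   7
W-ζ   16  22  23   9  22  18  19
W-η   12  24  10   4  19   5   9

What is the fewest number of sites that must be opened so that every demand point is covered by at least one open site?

2

Coverage sets (demand points within 12 of each site):
  W-α: {C3, C4, C7}
  W-β: {C2, C3, C4, C5, C7}
  W-γ: {C1, C3, C4}
  W-δ: {C5, C6}
  W-ε: {C5, C7}
  W-ζ: {C4}
  W-η: {C1, C3, C4, C6, C7}
No single site covers all 7 demand points.
But {W-β, W-η} covers everything, so the minimum is 2.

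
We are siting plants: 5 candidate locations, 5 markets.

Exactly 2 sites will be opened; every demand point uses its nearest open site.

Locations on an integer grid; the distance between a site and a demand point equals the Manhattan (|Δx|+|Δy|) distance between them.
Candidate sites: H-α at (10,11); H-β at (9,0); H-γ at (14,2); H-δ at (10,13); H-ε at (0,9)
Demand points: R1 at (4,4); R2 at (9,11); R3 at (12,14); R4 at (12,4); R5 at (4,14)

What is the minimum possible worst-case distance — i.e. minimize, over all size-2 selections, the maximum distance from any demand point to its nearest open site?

9

Open {H-α, H-β}.
  Farthest demand point is R1 at distance 9 (to H-β); all others are ≤ 9.
With {H-α, H-ε} the worst case is 9.
With {H-β, H-δ} the worst case is 9.
No size-2 selection achieves below 9.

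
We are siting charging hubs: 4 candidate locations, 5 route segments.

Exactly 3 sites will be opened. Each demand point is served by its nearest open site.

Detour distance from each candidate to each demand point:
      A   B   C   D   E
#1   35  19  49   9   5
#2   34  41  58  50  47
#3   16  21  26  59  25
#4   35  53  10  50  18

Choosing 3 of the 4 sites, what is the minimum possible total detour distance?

59

Open {#1, #3, #4}.
  A→#3 16, B→#1 19, C→#4 10, D→#1 9, E→#1 5  ⇒ total 59.
Compare {#1, #2, #3}: total 75.
Compare {#1, #2, #4}: total 77.
No size-3 selection does better; minimum is 59.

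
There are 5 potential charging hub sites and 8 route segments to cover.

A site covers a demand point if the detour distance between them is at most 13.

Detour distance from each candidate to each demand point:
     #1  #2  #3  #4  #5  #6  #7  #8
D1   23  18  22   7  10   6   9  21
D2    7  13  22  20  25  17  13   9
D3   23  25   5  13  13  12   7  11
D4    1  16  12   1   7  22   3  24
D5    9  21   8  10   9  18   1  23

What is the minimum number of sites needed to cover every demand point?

Coverage sets (demand points within 13 of each site):
  D1: {#4, #5, #6, #7}
  D2: {#1, #2, #7, #8}
  D3: {#3, #4, #5, #6, #7, #8}
  D4: {#1, #3, #4, #5, #7}
  D5: {#1, #3, #4, #5, #7}
No single site covers all 8 demand points.
But {D2, D3} covers everything, so the minimum is 2.

2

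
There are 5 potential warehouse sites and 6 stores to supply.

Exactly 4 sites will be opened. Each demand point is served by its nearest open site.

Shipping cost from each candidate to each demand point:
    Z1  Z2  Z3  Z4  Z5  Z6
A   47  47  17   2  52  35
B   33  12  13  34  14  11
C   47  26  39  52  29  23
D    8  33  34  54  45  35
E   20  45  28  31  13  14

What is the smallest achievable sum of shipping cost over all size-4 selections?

59

Open {A, B, D, E}.
  Z1→D 8, Z2→B 12, Z3→B 13, Z4→A 2, Z5→E 13, Z6→B 11  ⇒ total 59.
Compare {A, B, C, D}: total 60.
Compare {A, B, C, E}: total 71.
No size-4 selection does better; minimum is 59.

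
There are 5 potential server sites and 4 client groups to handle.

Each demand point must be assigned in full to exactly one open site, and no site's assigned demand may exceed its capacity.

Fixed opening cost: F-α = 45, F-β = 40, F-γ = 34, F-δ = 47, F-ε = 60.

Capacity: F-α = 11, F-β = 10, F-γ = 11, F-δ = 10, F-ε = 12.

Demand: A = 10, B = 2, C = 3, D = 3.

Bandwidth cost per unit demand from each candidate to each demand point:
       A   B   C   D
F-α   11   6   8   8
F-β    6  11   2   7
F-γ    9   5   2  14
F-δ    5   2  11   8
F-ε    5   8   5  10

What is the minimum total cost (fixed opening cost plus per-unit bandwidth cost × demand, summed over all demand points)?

186

Open {F-β, F-δ}; cheapest assignment that respects the capacities:
  F-β (cap 10, load 8): B, C, D — cost 2×11 + 3×2 + 3×7 = 49
  F-δ (cap 10, load 10): A — cost 10×5 = 50
  Shipping 99, fixed 87 → total 186.
  Any other capacity-feasible assignment to {F-β, F-δ} ships for at least 99.
Compare {F-γ, F-δ}: its best feasible assignment gives total 189.
Compare {F-β, F-γ}: its best feasible assignment gives total 192.
Every other set of open sites that can feasibly serve all demand totals ≥ 189 even under its best assignment. Minimum: 186.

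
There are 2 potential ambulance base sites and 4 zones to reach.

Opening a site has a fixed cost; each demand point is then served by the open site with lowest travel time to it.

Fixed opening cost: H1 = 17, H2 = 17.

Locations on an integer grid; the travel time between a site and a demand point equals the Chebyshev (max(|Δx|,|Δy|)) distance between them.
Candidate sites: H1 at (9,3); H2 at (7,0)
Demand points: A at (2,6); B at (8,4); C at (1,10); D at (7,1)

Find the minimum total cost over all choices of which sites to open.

Open {H1}: assign each demand point to its cheapest open site.
  A→H1 7, B→H1 1, C→H1 8, D→H1 2
  travel time 18, fixed 17 → total 35.
Compare {H2}: travel time 21 + fixed 17 = 38.
Compare {H1, H2}: travel time 16 + fixed 34 = 50.

35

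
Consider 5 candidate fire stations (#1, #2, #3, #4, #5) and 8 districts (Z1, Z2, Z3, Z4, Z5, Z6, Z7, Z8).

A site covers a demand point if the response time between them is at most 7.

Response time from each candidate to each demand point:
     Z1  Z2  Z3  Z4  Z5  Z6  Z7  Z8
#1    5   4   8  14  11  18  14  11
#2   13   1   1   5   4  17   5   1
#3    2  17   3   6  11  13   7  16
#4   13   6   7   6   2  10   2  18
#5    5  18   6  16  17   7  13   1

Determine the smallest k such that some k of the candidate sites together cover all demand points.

Coverage sets (demand points within 7 of each site):
  #1: {Z1, Z2}
  #2: {Z2, Z3, Z4, Z5, Z7, Z8}
  #3: {Z1, Z3, Z4, Z7}
  #4: {Z2, Z3, Z4, Z5, Z7}
  #5: {Z1, Z3, Z6, Z8}
No single site covers all 8 demand points.
But {#2, #5} covers everything, so the minimum is 2.

2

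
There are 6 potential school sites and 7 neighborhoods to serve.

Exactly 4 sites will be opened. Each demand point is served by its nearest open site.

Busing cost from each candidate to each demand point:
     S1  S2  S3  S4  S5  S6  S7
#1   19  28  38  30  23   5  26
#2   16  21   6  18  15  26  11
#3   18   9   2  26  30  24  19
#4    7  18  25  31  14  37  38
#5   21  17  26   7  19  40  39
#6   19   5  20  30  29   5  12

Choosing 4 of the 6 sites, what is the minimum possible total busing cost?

Open {#3, #4, #5, #6}.
  S1→#4 7, S2→#6 5, S3→#3 2, S4→#5 7, S5→#4 14, S6→#6 5, S7→#6 12  ⇒ total 52.
Compare {#2, #4, #5, #6}: total 55.
Compare {#2, #3, #5, #6}: total 61.
No size-4 selection does better; minimum is 52.

52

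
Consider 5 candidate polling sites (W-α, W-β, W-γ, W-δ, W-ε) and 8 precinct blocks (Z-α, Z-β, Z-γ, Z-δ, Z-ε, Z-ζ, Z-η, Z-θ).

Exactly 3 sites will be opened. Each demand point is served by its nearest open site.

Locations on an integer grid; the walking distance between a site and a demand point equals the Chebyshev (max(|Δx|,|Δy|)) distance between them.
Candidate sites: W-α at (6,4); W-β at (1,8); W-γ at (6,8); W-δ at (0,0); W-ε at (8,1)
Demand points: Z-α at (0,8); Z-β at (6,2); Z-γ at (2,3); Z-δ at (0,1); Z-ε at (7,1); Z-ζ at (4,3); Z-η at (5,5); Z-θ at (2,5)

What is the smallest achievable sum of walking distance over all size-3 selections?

Open {W-α, W-β, W-δ}.
  Z-α→W-β 1, Z-β→W-α 2, Z-γ→W-δ 3, Z-δ→W-δ 1, Z-ε→W-α 3, Z-ζ→W-α 2, Z-η→W-α 1, Z-θ→W-β 3  ⇒ total 16.
Compare {W-β, W-δ, W-ε}: total 19.
Compare {W-α, W-β, W-ε}: total 20.
No size-3 selection does better; minimum is 16.

16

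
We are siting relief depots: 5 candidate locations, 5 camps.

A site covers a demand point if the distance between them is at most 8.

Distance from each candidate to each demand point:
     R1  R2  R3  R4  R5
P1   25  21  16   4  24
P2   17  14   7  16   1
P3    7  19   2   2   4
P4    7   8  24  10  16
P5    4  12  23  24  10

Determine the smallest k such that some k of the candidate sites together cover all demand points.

Coverage sets (demand points within 8 of each site):
  P1: {R4}
  P2: {R3, R5}
  P3: {R1, R3, R4, R5}
  P4: {R1, R2}
  P5: {R1}
No single site covers all 5 demand points.
But {P3, P4} covers everything, so the minimum is 2.

2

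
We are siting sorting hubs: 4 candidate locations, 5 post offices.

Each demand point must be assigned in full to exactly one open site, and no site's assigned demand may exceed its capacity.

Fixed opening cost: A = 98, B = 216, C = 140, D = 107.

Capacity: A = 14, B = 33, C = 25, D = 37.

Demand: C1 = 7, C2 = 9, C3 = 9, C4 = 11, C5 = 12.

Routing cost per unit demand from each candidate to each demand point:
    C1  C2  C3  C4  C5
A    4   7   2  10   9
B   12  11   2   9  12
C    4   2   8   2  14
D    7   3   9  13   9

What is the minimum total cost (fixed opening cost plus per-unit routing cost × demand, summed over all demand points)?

513

Open {C, D}; cheapest assignment that respects the capacities:
  C (cap 25, load 18): C1, C4 — cost 7×4 + 11×2 = 50
  D (cap 37, load 30): C2, C3, C5 — cost 9×3 + 9×9 + 12×9 = 216
  Shipping 266, fixed 247 → total 513.
  Any other capacity-feasible assignment to {C, D} ships for at least 266.
Compare {A, C, D}: its best feasible assignment gives total 548.
Compare {A, D}: its best feasible assignment gives total 580.
Every other set of open sites that can feasibly serve all demand totals ≥ 548 even under its best assignment. Minimum: 513.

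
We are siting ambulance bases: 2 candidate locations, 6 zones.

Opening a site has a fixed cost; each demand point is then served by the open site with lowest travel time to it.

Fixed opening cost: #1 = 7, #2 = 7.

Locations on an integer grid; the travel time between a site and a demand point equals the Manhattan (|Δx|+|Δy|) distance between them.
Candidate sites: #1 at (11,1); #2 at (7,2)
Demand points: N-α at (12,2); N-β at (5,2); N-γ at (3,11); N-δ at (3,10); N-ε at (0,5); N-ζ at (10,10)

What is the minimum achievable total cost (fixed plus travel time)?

Open {#2}: assign each demand point to its cheapest open site.
  N-α→#2 5, N-β→#2 2, N-γ→#2 13, N-δ→#2 12, N-ε→#2 10, N-ζ→#2 11
  travel time 53, fixed 7 → total 60.
Compare {#1, #2}: travel time 49 + fixed 14 = 63.
Compare {#1}: travel time 69 + fixed 7 = 76.

60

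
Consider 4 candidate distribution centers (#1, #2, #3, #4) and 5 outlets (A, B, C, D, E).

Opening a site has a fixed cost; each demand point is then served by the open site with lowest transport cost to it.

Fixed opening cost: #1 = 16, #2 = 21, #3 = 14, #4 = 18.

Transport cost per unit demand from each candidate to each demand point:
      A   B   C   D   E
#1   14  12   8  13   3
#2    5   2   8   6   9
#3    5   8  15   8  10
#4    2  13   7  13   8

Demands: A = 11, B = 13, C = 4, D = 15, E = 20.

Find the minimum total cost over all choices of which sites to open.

281

Open {#1, #2, #4}: assign each demand point to its cheapest open site.
  A→#4 11×2=22, B→#2 13×2=26, C→#4 4×7=28, D→#2 15×6=90, E→#1 20×3=60
  transport cost 226, fixed 55 → total 281.
Compare {#1, #2, #3, #4}: transport cost 226 + fixed 69 = 295.
Compare {#1, #2}: transport cost 263 + fixed 37 = 300.
Compare {#1, #2, #3}: transport cost 263 + fixed 51 = 314.
All other subsets cost ≥ 295. Minimum total cost: 281.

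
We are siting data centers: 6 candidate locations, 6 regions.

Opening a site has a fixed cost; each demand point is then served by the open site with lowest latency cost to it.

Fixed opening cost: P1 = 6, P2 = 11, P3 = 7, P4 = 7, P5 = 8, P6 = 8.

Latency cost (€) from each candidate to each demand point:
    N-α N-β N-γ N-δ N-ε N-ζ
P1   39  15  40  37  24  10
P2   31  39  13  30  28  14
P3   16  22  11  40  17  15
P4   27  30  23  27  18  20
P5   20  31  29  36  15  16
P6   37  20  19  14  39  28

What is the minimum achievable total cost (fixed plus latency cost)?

Open {P1, P3, P6}: assign each demand point to its cheapest open site.
  N-α→P3 16, N-β→P1 15, N-γ→P3 11, N-δ→P6 14, N-ε→P3 17, N-ζ→P1 10
  latency cost 83, fixed 21 → total 104.
Compare {P3, P6}: latency cost 93 + fixed 15 = 108.
Compare {P1, P3, P5, P6}: latency cost 81 + fixed 29 = 110.
Compare {P1, P3, P4, P6}: latency cost 83 + fixed 28 = 111.
All other subsets cost ≥ 108. Minimum total cost: 104.

104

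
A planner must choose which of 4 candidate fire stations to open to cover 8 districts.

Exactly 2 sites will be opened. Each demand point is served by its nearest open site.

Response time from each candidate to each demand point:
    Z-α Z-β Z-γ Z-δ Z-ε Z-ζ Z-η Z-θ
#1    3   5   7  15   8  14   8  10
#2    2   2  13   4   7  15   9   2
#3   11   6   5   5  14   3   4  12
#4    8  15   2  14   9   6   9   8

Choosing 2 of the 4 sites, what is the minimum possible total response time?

Open {#2, #3}.
  Z-α→#2 2, Z-β→#2 2, Z-γ→#3 5, Z-δ→#2 4, Z-ε→#2 7, Z-ζ→#3 3, Z-η→#3 4, Z-θ→#2 2  ⇒ total 29.
Compare {#2, #4}: total 34.
Compare {#1, #3}: total 43.
No size-2 selection does better; minimum is 29.

29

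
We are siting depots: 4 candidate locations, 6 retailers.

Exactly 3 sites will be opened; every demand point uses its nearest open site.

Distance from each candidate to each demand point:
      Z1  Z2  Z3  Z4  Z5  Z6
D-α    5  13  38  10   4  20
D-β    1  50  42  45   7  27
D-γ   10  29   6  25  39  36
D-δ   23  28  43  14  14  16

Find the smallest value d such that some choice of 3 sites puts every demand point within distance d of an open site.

Open {D-α, D-γ, D-δ}.
  Farthest demand point is Z6 at distance 16 (to D-δ); all others are ≤ 16.
With {D-α, D-β, D-γ} the worst case is 20.
With {D-β, D-γ, D-δ} the worst case is 28.
No size-3 selection achieves below 16.

16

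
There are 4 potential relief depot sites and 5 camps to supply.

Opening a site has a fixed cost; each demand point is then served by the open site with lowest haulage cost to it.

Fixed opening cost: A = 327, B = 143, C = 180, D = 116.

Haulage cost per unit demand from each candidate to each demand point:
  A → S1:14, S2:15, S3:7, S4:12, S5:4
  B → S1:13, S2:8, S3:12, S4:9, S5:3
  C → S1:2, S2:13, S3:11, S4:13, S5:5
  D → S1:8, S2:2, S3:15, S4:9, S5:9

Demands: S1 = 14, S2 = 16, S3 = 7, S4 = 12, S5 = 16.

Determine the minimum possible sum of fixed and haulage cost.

Open {D}: assign each demand point to its cheapest open site.
  S1→D 14×8=112, S2→D 16×2=32, S3→D 7×15=105, S4→D 12×9=108, S5→D 16×9=144
  haulage cost 501, fixed 116 → total 617.
Compare {C, D}: haulage cost 325 + fixed 296 = 621.
Compare {B, D}: haulage cost 384 + fixed 259 = 643.
Compare {B}: haulage cost 550 + fixed 143 = 693.
All other subsets cost ≥ 621. Minimum total cost: 617.

617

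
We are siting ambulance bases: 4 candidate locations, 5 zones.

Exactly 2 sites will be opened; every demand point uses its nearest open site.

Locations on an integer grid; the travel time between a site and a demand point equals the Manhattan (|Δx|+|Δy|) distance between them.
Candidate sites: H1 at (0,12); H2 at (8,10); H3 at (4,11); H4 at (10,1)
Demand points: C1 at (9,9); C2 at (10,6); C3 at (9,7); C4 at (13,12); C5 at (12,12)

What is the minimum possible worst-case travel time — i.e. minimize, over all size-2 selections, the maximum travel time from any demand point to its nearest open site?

Open {H1, H2}.
  Farthest demand point is C4 at travel time 7 (to H2); all others are ≤ 7.
With {H2, H3} the worst case is 7.
With {H2, H4} the worst case is 7.
No size-2 selection achieves below 7.

7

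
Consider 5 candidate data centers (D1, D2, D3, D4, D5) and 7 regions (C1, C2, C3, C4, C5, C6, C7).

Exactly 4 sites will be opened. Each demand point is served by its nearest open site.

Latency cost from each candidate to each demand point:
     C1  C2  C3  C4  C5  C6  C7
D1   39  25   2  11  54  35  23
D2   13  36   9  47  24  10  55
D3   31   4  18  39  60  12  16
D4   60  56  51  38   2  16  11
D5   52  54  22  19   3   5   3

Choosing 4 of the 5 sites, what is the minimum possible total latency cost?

Open {D1, D2, D3, D5}.
  C1→D2 13, C2→D3 4, C3→D1 2, C4→D1 11, C5→D5 3, C6→D5 5, C7→D5 3  ⇒ total 41.
Compare {D1, D2, D3, D4}: total 53.
Compare {D2, D3, D4, D5}: total 55.
No size-4 selection does better; minimum is 41.

41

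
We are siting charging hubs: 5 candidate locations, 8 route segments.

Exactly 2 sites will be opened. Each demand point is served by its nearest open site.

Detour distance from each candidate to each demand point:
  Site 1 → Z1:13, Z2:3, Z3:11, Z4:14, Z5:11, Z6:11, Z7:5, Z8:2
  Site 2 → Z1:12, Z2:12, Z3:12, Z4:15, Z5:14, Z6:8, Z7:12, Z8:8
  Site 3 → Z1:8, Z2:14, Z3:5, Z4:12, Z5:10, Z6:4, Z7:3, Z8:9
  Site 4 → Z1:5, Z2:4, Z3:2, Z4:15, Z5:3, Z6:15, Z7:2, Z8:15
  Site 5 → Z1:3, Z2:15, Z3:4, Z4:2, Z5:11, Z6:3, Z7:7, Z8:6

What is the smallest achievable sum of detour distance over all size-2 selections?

25

Open {Site 4, Site 5}.
  Z1→Site 5 3, Z2→Site 4 4, Z3→Site 4 2, Z4→Site 5 2, Z5→Site 4 3, Z6→Site 5 3, Z7→Site 4 2, Z8→Site 5 6  ⇒ total 25.
Compare {Site 1, Site 5}: total 33.
Compare {Site 3, Site 4}: total 41.
No size-2 selection does better; minimum is 25.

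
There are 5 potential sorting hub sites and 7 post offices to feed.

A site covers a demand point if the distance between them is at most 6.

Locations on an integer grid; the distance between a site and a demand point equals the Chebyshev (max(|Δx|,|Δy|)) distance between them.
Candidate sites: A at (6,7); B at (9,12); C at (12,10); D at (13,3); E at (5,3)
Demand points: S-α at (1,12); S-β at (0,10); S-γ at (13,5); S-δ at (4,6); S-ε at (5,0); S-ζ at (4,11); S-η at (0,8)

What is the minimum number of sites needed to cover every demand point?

3

Coverage sets (demand points within 6 of each site):
  A: {S-α, S-β, S-δ, S-ζ, S-η}
  B: {S-δ, S-ζ}
  C: {S-γ}
  D: {S-γ}
  E: {S-δ, S-ε, S-η}
No 2 sites suffice: every size-2 union leaves at least one demand point uncovered.
But {A, C, E} covers everything, so the minimum is 3.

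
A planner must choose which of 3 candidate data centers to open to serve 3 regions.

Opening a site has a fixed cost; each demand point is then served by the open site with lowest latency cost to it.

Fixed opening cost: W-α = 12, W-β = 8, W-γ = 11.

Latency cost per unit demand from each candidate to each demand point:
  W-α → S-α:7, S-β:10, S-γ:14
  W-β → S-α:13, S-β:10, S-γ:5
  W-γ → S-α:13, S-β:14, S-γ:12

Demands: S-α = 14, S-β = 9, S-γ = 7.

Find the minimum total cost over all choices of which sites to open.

243

Open {W-α, W-β}: assign each demand point to its cheapest open site.
  S-α→W-α 14×7=98, S-β→W-α 9×10=90, S-γ→W-β 7×5=35
  latency cost 223, fixed 20 → total 243.
Compare {W-α, W-β, W-γ}: latency cost 223 + fixed 31 = 254.
Compare {W-α, W-γ}: latency cost 272 + fixed 23 = 295.
Compare {W-α}: latency cost 286 + fixed 12 = 298.
All other subsets cost ≥ 254. Minimum total cost: 243.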